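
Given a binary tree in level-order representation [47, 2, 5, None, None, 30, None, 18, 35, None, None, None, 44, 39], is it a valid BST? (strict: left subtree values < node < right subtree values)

Level-order array: [47, 2, 5, None, None, 30, None, 18, 35, None, None, None, 44, 39]
Validate using subtree bounds (lo, hi): at each node, require lo < value < hi,
then recurse left with hi=value and right with lo=value.
Preorder trace (stopping at first violation):
  at node 47 with bounds (-inf, +inf): OK
  at node 2 with bounds (-inf, 47): OK
  at node 5 with bounds (47, +inf): VIOLATION
Node 5 violates its bound: not (47 < 5 < +inf).
Result: Not a valid BST


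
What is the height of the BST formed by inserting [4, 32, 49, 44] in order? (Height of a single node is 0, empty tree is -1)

Insertion order: [4, 32, 49, 44]
Tree (level-order array): [4, None, 32, None, 49, 44]
Compute height bottom-up (empty subtree = -1):
  height(44) = 1 + max(-1, -1) = 0
  height(49) = 1 + max(0, -1) = 1
  height(32) = 1 + max(-1, 1) = 2
  height(4) = 1 + max(-1, 2) = 3
Height = 3


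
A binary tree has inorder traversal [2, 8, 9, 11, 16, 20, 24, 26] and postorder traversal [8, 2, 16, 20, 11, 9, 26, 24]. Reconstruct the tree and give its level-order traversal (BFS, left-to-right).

Inorder:   [2, 8, 9, 11, 16, 20, 24, 26]
Postorder: [8, 2, 16, 20, 11, 9, 26, 24]
Algorithm: postorder visits root last, so walk postorder right-to-left;
each value is the root of the current inorder slice — split it at that
value, recurse on the right subtree first, then the left.
Recursive splits:
  root=24; inorder splits into left=[2, 8, 9, 11, 16, 20], right=[26]
  root=26; inorder splits into left=[], right=[]
  root=9; inorder splits into left=[2, 8], right=[11, 16, 20]
  root=11; inorder splits into left=[], right=[16, 20]
  root=20; inorder splits into left=[16], right=[]
  root=16; inorder splits into left=[], right=[]
  root=2; inorder splits into left=[], right=[8]
  root=8; inorder splits into left=[], right=[]
Reconstructed level-order: [24, 9, 26, 2, 11, 8, 20, 16]


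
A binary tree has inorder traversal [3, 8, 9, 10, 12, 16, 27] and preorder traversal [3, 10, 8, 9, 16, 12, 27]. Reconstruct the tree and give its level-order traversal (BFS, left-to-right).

Inorder:  [3, 8, 9, 10, 12, 16, 27]
Preorder: [3, 10, 8, 9, 16, 12, 27]
Algorithm: preorder visits root first, so consume preorder in order;
for each root, split the current inorder slice at that value into
left-subtree inorder and right-subtree inorder, then recurse.
Recursive splits:
  root=3; inorder splits into left=[], right=[8, 9, 10, 12, 16, 27]
  root=10; inorder splits into left=[8, 9], right=[12, 16, 27]
  root=8; inorder splits into left=[], right=[9]
  root=9; inorder splits into left=[], right=[]
  root=16; inorder splits into left=[12], right=[27]
  root=12; inorder splits into left=[], right=[]
  root=27; inorder splits into left=[], right=[]
Reconstructed level-order: [3, 10, 8, 16, 9, 12, 27]


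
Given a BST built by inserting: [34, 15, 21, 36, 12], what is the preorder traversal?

Tree insertion order: [34, 15, 21, 36, 12]
Tree (level-order array): [34, 15, 36, 12, 21]
Preorder traversal: [34, 15, 12, 21, 36]


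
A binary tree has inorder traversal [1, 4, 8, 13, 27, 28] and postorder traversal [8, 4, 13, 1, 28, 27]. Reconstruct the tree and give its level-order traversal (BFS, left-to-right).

Inorder:   [1, 4, 8, 13, 27, 28]
Postorder: [8, 4, 13, 1, 28, 27]
Algorithm: postorder visits root last, so walk postorder right-to-left;
each value is the root of the current inorder slice — split it at that
value, recurse on the right subtree first, then the left.
Recursive splits:
  root=27; inorder splits into left=[1, 4, 8, 13], right=[28]
  root=28; inorder splits into left=[], right=[]
  root=1; inorder splits into left=[], right=[4, 8, 13]
  root=13; inorder splits into left=[4, 8], right=[]
  root=4; inorder splits into left=[], right=[8]
  root=8; inorder splits into left=[], right=[]
Reconstructed level-order: [27, 1, 28, 13, 4, 8]


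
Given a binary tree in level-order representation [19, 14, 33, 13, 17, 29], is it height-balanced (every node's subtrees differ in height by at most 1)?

Tree (level-order array): [19, 14, 33, 13, 17, 29]
Definition: a tree is height-balanced if, at every node, |h(left) - h(right)| <= 1 (empty subtree has height -1).
Bottom-up per-node check:
  node 13: h_left=-1, h_right=-1, diff=0 [OK], height=0
  node 17: h_left=-1, h_right=-1, diff=0 [OK], height=0
  node 14: h_left=0, h_right=0, diff=0 [OK], height=1
  node 29: h_left=-1, h_right=-1, diff=0 [OK], height=0
  node 33: h_left=0, h_right=-1, diff=1 [OK], height=1
  node 19: h_left=1, h_right=1, diff=0 [OK], height=2
All nodes satisfy the balance condition.
Result: Balanced


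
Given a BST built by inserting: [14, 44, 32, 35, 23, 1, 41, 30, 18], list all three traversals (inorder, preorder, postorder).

Tree insertion order: [14, 44, 32, 35, 23, 1, 41, 30, 18]
Tree (level-order array): [14, 1, 44, None, None, 32, None, 23, 35, 18, 30, None, 41]
Inorder (L, root, R): [1, 14, 18, 23, 30, 32, 35, 41, 44]
Preorder (root, L, R): [14, 1, 44, 32, 23, 18, 30, 35, 41]
Postorder (L, R, root): [1, 18, 30, 23, 41, 35, 32, 44, 14]


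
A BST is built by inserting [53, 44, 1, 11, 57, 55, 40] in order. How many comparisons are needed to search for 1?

Search path for 1: 53 -> 44 -> 1
Found: True
Comparisons: 3


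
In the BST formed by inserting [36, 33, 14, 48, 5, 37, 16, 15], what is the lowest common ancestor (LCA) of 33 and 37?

Tree insertion order: [36, 33, 14, 48, 5, 37, 16, 15]
Tree (level-order array): [36, 33, 48, 14, None, 37, None, 5, 16, None, None, None, None, 15]
In a BST, the LCA of p=33, q=37 is the first node v on the
root-to-leaf path with p <= v <= q (go left if both < v, right if both > v).
Walk from root:
  at 36: 33 <= 36 <= 37, this is the LCA
LCA = 36


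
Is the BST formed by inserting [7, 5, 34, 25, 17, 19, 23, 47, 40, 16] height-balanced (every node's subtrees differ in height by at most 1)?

Tree (level-order array): [7, 5, 34, None, None, 25, 47, 17, None, 40, None, 16, 19, None, None, None, None, None, 23]
Definition: a tree is height-balanced if, at every node, |h(left) - h(right)| <= 1 (empty subtree has height -1).
Bottom-up per-node check:
  node 5: h_left=-1, h_right=-1, diff=0 [OK], height=0
  node 16: h_left=-1, h_right=-1, diff=0 [OK], height=0
  node 23: h_left=-1, h_right=-1, diff=0 [OK], height=0
  node 19: h_left=-1, h_right=0, diff=1 [OK], height=1
  node 17: h_left=0, h_right=1, diff=1 [OK], height=2
  node 25: h_left=2, h_right=-1, diff=3 [FAIL (|2--1|=3 > 1)], height=3
  node 40: h_left=-1, h_right=-1, diff=0 [OK], height=0
  node 47: h_left=0, h_right=-1, diff=1 [OK], height=1
  node 34: h_left=3, h_right=1, diff=2 [FAIL (|3-1|=2 > 1)], height=4
  node 7: h_left=0, h_right=4, diff=4 [FAIL (|0-4|=4 > 1)], height=5
Node 25 violates the condition: |2 - -1| = 3 > 1.
Result: Not balanced


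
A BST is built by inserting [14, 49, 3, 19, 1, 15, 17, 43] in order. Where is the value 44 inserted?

Starting tree (level order): [14, 3, 49, 1, None, 19, None, None, None, 15, 43, None, 17]
Insertion path: 14 -> 49 -> 19 -> 43
Result: insert 44 as right child of 43
Final tree (level order): [14, 3, 49, 1, None, 19, None, None, None, 15, 43, None, 17, None, 44]


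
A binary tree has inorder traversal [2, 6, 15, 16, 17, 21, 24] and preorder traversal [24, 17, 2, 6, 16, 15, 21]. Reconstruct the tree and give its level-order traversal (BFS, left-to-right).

Inorder:  [2, 6, 15, 16, 17, 21, 24]
Preorder: [24, 17, 2, 6, 16, 15, 21]
Algorithm: preorder visits root first, so consume preorder in order;
for each root, split the current inorder slice at that value into
left-subtree inorder and right-subtree inorder, then recurse.
Recursive splits:
  root=24; inorder splits into left=[2, 6, 15, 16, 17, 21], right=[]
  root=17; inorder splits into left=[2, 6, 15, 16], right=[21]
  root=2; inorder splits into left=[], right=[6, 15, 16]
  root=6; inorder splits into left=[], right=[15, 16]
  root=16; inorder splits into left=[15], right=[]
  root=15; inorder splits into left=[], right=[]
  root=21; inorder splits into left=[], right=[]
Reconstructed level-order: [24, 17, 2, 21, 6, 16, 15]


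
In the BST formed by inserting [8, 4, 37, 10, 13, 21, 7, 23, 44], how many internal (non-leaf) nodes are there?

Tree built from: [8, 4, 37, 10, 13, 21, 7, 23, 44]
Tree (level-order array): [8, 4, 37, None, 7, 10, 44, None, None, None, 13, None, None, None, 21, None, 23]
Rule: An internal node has at least one child.
Per-node child counts:
  node 8: 2 child(ren)
  node 4: 1 child(ren)
  node 7: 0 child(ren)
  node 37: 2 child(ren)
  node 10: 1 child(ren)
  node 13: 1 child(ren)
  node 21: 1 child(ren)
  node 23: 0 child(ren)
  node 44: 0 child(ren)
Matching nodes: [8, 4, 37, 10, 13, 21]
Count of internal (non-leaf) nodes: 6


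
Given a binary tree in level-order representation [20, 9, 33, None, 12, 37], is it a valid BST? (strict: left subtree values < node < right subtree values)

Level-order array: [20, 9, 33, None, 12, 37]
Validate using subtree bounds (lo, hi): at each node, require lo < value < hi,
then recurse left with hi=value and right with lo=value.
Preorder trace (stopping at first violation):
  at node 20 with bounds (-inf, +inf): OK
  at node 9 with bounds (-inf, 20): OK
  at node 12 with bounds (9, 20): OK
  at node 33 with bounds (20, +inf): OK
  at node 37 with bounds (20, 33): VIOLATION
Node 37 violates its bound: not (20 < 37 < 33).
Result: Not a valid BST


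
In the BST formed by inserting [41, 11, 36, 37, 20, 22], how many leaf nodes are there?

Tree built from: [41, 11, 36, 37, 20, 22]
Tree (level-order array): [41, 11, None, None, 36, 20, 37, None, 22]
Rule: A leaf has 0 children.
Per-node child counts:
  node 41: 1 child(ren)
  node 11: 1 child(ren)
  node 36: 2 child(ren)
  node 20: 1 child(ren)
  node 22: 0 child(ren)
  node 37: 0 child(ren)
Matching nodes: [22, 37]
Count of leaf nodes: 2


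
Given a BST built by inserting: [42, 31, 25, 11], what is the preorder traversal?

Tree insertion order: [42, 31, 25, 11]
Tree (level-order array): [42, 31, None, 25, None, 11]
Preorder traversal: [42, 31, 25, 11]


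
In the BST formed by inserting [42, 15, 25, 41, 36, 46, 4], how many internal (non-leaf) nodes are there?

Tree built from: [42, 15, 25, 41, 36, 46, 4]
Tree (level-order array): [42, 15, 46, 4, 25, None, None, None, None, None, 41, 36]
Rule: An internal node has at least one child.
Per-node child counts:
  node 42: 2 child(ren)
  node 15: 2 child(ren)
  node 4: 0 child(ren)
  node 25: 1 child(ren)
  node 41: 1 child(ren)
  node 36: 0 child(ren)
  node 46: 0 child(ren)
Matching nodes: [42, 15, 25, 41]
Count of internal (non-leaf) nodes: 4


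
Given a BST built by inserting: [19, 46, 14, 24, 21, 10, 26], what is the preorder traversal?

Tree insertion order: [19, 46, 14, 24, 21, 10, 26]
Tree (level-order array): [19, 14, 46, 10, None, 24, None, None, None, 21, 26]
Preorder traversal: [19, 14, 10, 46, 24, 21, 26]


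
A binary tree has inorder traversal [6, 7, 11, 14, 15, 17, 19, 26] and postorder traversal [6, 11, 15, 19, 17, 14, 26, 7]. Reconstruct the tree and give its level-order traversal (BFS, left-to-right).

Inorder:   [6, 7, 11, 14, 15, 17, 19, 26]
Postorder: [6, 11, 15, 19, 17, 14, 26, 7]
Algorithm: postorder visits root last, so walk postorder right-to-left;
each value is the root of the current inorder slice — split it at that
value, recurse on the right subtree first, then the left.
Recursive splits:
  root=7; inorder splits into left=[6], right=[11, 14, 15, 17, 19, 26]
  root=26; inorder splits into left=[11, 14, 15, 17, 19], right=[]
  root=14; inorder splits into left=[11], right=[15, 17, 19]
  root=17; inorder splits into left=[15], right=[19]
  root=19; inorder splits into left=[], right=[]
  root=15; inorder splits into left=[], right=[]
  root=11; inorder splits into left=[], right=[]
  root=6; inorder splits into left=[], right=[]
Reconstructed level-order: [7, 6, 26, 14, 11, 17, 15, 19]


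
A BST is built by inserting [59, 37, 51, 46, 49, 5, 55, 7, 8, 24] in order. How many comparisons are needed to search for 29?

Search path for 29: 59 -> 37 -> 5 -> 7 -> 8 -> 24
Found: False
Comparisons: 6


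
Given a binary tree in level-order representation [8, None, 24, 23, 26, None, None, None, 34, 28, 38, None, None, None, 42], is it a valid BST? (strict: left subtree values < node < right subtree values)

Level-order array: [8, None, 24, 23, 26, None, None, None, 34, 28, 38, None, None, None, 42]
Validate using subtree bounds (lo, hi): at each node, require lo < value < hi,
then recurse left with hi=value and right with lo=value.
Preorder trace (stopping at first violation):
  at node 8 with bounds (-inf, +inf): OK
  at node 24 with bounds (8, +inf): OK
  at node 23 with bounds (8, 24): OK
  at node 26 with bounds (24, +inf): OK
  at node 34 with bounds (26, +inf): OK
  at node 28 with bounds (26, 34): OK
  at node 38 with bounds (34, +inf): OK
  at node 42 with bounds (38, +inf): OK
No violation found at any node.
Result: Valid BST


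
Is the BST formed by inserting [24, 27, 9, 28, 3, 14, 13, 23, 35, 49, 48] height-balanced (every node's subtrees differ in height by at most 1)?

Tree (level-order array): [24, 9, 27, 3, 14, None, 28, None, None, 13, 23, None, 35, None, None, None, None, None, 49, 48]
Definition: a tree is height-balanced if, at every node, |h(left) - h(right)| <= 1 (empty subtree has height -1).
Bottom-up per-node check:
  node 3: h_left=-1, h_right=-1, diff=0 [OK], height=0
  node 13: h_left=-1, h_right=-1, diff=0 [OK], height=0
  node 23: h_left=-1, h_right=-1, diff=0 [OK], height=0
  node 14: h_left=0, h_right=0, diff=0 [OK], height=1
  node 9: h_left=0, h_right=1, diff=1 [OK], height=2
  node 48: h_left=-1, h_right=-1, diff=0 [OK], height=0
  node 49: h_left=0, h_right=-1, diff=1 [OK], height=1
  node 35: h_left=-1, h_right=1, diff=2 [FAIL (|-1-1|=2 > 1)], height=2
  node 28: h_left=-1, h_right=2, diff=3 [FAIL (|-1-2|=3 > 1)], height=3
  node 27: h_left=-1, h_right=3, diff=4 [FAIL (|-1-3|=4 > 1)], height=4
  node 24: h_left=2, h_right=4, diff=2 [FAIL (|2-4|=2 > 1)], height=5
Node 35 violates the condition: |-1 - 1| = 2 > 1.
Result: Not balanced


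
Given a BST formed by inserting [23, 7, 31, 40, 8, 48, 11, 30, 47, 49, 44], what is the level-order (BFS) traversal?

Tree insertion order: [23, 7, 31, 40, 8, 48, 11, 30, 47, 49, 44]
Tree (level-order array): [23, 7, 31, None, 8, 30, 40, None, 11, None, None, None, 48, None, None, 47, 49, 44]
BFS from the root, enqueuing left then right child of each popped node:
  queue [23] -> pop 23, enqueue [7, 31], visited so far: [23]
  queue [7, 31] -> pop 7, enqueue [8], visited so far: [23, 7]
  queue [31, 8] -> pop 31, enqueue [30, 40], visited so far: [23, 7, 31]
  queue [8, 30, 40] -> pop 8, enqueue [11], visited so far: [23, 7, 31, 8]
  queue [30, 40, 11] -> pop 30, enqueue [none], visited so far: [23, 7, 31, 8, 30]
  queue [40, 11] -> pop 40, enqueue [48], visited so far: [23, 7, 31, 8, 30, 40]
  queue [11, 48] -> pop 11, enqueue [none], visited so far: [23, 7, 31, 8, 30, 40, 11]
  queue [48] -> pop 48, enqueue [47, 49], visited so far: [23, 7, 31, 8, 30, 40, 11, 48]
  queue [47, 49] -> pop 47, enqueue [44], visited so far: [23, 7, 31, 8, 30, 40, 11, 48, 47]
  queue [49, 44] -> pop 49, enqueue [none], visited so far: [23, 7, 31, 8, 30, 40, 11, 48, 47, 49]
  queue [44] -> pop 44, enqueue [none], visited so far: [23, 7, 31, 8, 30, 40, 11, 48, 47, 49, 44]
Result: [23, 7, 31, 8, 30, 40, 11, 48, 47, 49, 44]


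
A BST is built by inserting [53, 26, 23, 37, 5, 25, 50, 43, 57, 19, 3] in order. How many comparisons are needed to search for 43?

Search path for 43: 53 -> 26 -> 37 -> 50 -> 43
Found: True
Comparisons: 5


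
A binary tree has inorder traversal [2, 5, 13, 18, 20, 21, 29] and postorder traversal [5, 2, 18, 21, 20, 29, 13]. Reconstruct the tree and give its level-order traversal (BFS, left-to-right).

Inorder:   [2, 5, 13, 18, 20, 21, 29]
Postorder: [5, 2, 18, 21, 20, 29, 13]
Algorithm: postorder visits root last, so walk postorder right-to-left;
each value is the root of the current inorder slice — split it at that
value, recurse on the right subtree first, then the left.
Recursive splits:
  root=13; inorder splits into left=[2, 5], right=[18, 20, 21, 29]
  root=29; inorder splits into left=[18, 20, 21], right=[]
  root=20; inorder splits into left=[18], right=[21]
  root=21; inorder splits into left=[], right=[]
  root=18; inorder splits into left=[], right=[]
  root=2; inorder splits into left=[], right=[5]
  root=5; inorder splits into left=[], right=[]
Reconstructed level-order: [13, 2, 29, 5, 20, 18, 21]


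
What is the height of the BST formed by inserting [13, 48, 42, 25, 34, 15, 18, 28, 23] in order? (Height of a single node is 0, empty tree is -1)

Insertion order: [13, 48, 42, 25, 34, 15, 18, 28, 23]
Tree (level-order array): [13, None, 48, 42, None, 25, None, 15, 34, None, 18, 28, None, None, 23]
Compute height bottom-up (empty subtree = -1):
  height(23) = 1 + max(-1, -1) = 0
  height(18) = 1 + max(-1, 0) = 1
  height(15) = 1 + max(-1, 1) = 2
  height(28) = 1 + max(-1, -1) = 0
  height(34) = 1 + max(0, -1) = 1
  height(25) = 1 + max(2, 1) = 3
  height(42) = 1 + max(3, -1) = 4
  height(48) = 1 + max(4, -1) = 5
  height(13) = 1 + max(-1, 5) = 6
Height = 6


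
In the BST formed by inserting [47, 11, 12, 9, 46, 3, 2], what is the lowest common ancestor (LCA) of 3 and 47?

Tree insertion order: [47, 11, 12, 9, 46, 3, 2]
Tree (level-order array): [47, 11, None, 9, 12, 3, None, None, 46, 2]
In a BST, the LCA of p=3, q=47 is the first node v on the
root-to-leaf path with p <= v <= q (go left if both < v, right if both > v).
Walk from root:
  at 47: 3 <= 47 <= 47, this is the LCA
LCA = 47


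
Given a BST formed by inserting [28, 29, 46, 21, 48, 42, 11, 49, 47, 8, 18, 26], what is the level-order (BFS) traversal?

Tree insertion order: [28, 29, 46, 21, 48, 42, 11, 49, 47, 8, 18, 26]
Tree (level-order array): [28, 21, 29, 11, 26, None, 46, 8, 18, None, None, 42, 48, None, None, None, None, None, None, 47, 49]
BFS from the root, enqueuing left then right child of each popped node:
  queue [28] -> pop 28, enqueue [21, 29], visited so far: [28]
  queue [21, 29] -> pop 21, enqueue [11, 26], visited so far: [28, 21]
  queue [29, 11, 26] -> pop 29, enqueue [46], visited so far: [28, 21, 29]
  queue [11, 26, 46] -> pop 11, enqueue [8, 18], visited so far: [28, 21, 29, 11]
  queue [26, 46, 8, 18] -> pop 26, enqueue [none], visited so far: [28, 21, 29, 11, 26]
  queue [46, 8, 18] -> pop 46, enqueue [42, 48], visited so far: [28, 21, 29, 11, 26, 46]
  queue [8, 18, 42, 48] -> pop 8, enqueue [none], visited so far: [28, 21, 29, 11, 26, 46, 8]
  queue [18, 42, 48] -> pop 18, enqueue [none], visited so far: [28, 21, 29, 11, 26, 46, 8, 18]
  queue [42, 48] -> pop 42, enqueue [none], visited so far: [28, 21, 29, 11, 26, 46, 8, 18, 42]
  queue [48] -> pop 48, enqueue [47, 49], visited so far: [28, 21, 29, 11, 26, 46, 8, 18, 42, 48]
  queue [47, 49] -> pop 47, enqueue [none], visited so far: [28, 21, 29, 11, 26, 46, 8, 18, 42, 48, 47]
  queue [49] -> pop 49, enqueue [none], visited so far: [28, 21, 29, 11, 26, 46, 8, 18, 42, 48, 47, 49]
Result: [28, 21, 29, 11, 26, 46, 8, 18, 42, 48, 47, 49]


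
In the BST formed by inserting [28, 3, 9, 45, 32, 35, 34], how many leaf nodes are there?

Tree built from: [28, 3, 9, 45, 32, 35, 34]
Tree (level-order array): [28, 3, 45, None, 9, 32, None, None, None, None, 35, 34]
Rule: A leaf has 0 children.
Per-node child counts:
  node 28: 2 child(ren)
  node 3: 1 child(ren)
  node 9: 0 child(ren)
  node 45: 1 child(ren)
  node 32: 1 child(ren)
  node 35: 1 child(ren)
  node 34: 0 child(ren)
Matching nodes: [9, 34]
Count of leaf nodes: 2


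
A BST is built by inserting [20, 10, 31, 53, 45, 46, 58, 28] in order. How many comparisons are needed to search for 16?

Search path for 16: 20 -> 10
Found: False
Comparisons: 2


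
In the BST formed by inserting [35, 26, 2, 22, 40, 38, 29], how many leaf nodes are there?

Tree built from: [35, 26, 2, 22, 40, 38, 29]
Tree (level-order array): [35, 26, 40, 2, 29, 38, None, None, 22]
Rule: A leaf has 0 children.
Per-node child counts:
  node 35: 2 child(ren)
  node 26: 2 child(ren)
  node 2: 1 child(ren)
  node 22: 0 child(ren)
  node 29: 0 child(ren)
  node 40: 1 child(ren)
  node 38: 0 child(ren)
Matching nodes: [22, 29, 38]
Count of leaf nodes: 3


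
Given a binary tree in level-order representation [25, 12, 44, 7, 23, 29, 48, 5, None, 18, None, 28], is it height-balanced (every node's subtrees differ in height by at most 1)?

Tree (level-order array): [25, 12, 44, 7, 23, 29, 48, 5, None, 18, None, 28]
Definition: a tree is height-balanced if, at every node, |h(left) - h(right)| <= 1 (empty subtree has height -1).
Bottom-up per-node check:
  node 5: h_left=-1, h_right=-1, diff=0 [OK], height=0
  node 7: h_left=0, h_right=-1, diff=1 [OK], height=1
  node 18: h_left=-1, h_right=-1, diff=0 [OK], height=0
  node 23: h_left=0, h_right=-1, diff=1 [OK], height=1
  node 12: h_left=1, h_right=1, diff=0 [OK], height=2
  node 28: h_left=-1, h_right=-1, diff=0 [OK], height=0
  node 29: h_left=0, h_right=-1, diff=1 [OK], height=1
  node 48: h_left=-1, h_right=-1, diff=0 [OK], height=0
  node 44: h_left=1, h_right=0, diff=1 [OK], height=2
  node 25: h_left=2, h_right=2, diff=0 [OK], height=3
All nodes satisfy the balance condition.
Result: Balanced


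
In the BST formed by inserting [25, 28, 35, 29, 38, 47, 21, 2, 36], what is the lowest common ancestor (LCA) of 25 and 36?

Tree insertion order: [25, 28, 35, 29, 38, 47, 21, 2, 36]
Tree (level-order array): [25, 21, 28, 2, None, None, 35, None, None, 29, 38, None, None, 36, 47]
In a BST, the LCA of p=25, q=36 is the first node v on the
root-to-leaf path with p <= v <= q (go left if both < v, right if both > v).
Walk from root:
  at 25: 25 <= 25 <= 36, this is the LCA
LCA = 25


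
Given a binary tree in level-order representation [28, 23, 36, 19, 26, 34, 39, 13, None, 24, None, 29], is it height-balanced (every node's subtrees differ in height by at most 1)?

Tree (level-order array): [28, 23, 36, 19, 26, 34, 39, 13, None, 24, None, 29]
Definition: a tree is height-balanced if, at every node, |h(left) - h(right)| <= 1 (empty subtree has height -1).
Bottom-up per-node check:
  node 13: h_left=-1, h_right=-1, diff=0 [OK], height=0
  node 19: h_left=0, h_right=-1, diff=1 [OK], height=1
  node 24: h_left=-1, h_right=-1, diff=0 [OK], height=0
  node 26: h_left=0, h_right=-1, diff=1 [OK], height=1
  node 23: h_left=1, h_right=1, diff=0 [OK], height=2
  node 29: h_left=-1, h_right=-1, diff=0 [OK], height=0
  node 34: h_left=0, h_right=-1, diff=1 [OK], height=1
  node 39: h_left=-1, h_right=-1, diff=0 [OK], height=0
  node 36: h_left=1, h_right=0, diff=1 [OK], height=2
  node 28: h_left=2, h_right=2, diff=0 [OK], height=3
All nodes satisfy the balance condition.
Result: Balanced


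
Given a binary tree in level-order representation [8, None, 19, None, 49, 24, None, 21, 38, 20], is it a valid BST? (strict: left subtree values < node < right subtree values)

Level-order array: [8, None, 19, None, 49, 24, None, 21, 38, 20]
Validate using subtree bounds (lo, hi): at each node, require lo < value < hi,
then recurse left with hi=value and right with lo=value.
Preorder trace (stopping at first violation):
  at node 8 with bounds (-inf, +inf): OK
  at node 19 with bounds (8, +inf): OK
  at node 49 with bounds (19, +inf): OK
  at node 24 with bounds (19, 49): OK
  at node 21 with bounds (19, 24): OK
  at node 20 with bounds (19, 21): OK
  at node 38 with bounds (24, 49): OK
No violation found at any node.
Result: Valid BST


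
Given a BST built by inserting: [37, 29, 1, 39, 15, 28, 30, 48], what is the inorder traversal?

Tree insertion order: [37, 29, 1, 39, 15, 28, 30, 48]
Tree (level-order array): [37, 29, 39, 1, 30, None, 48, None, 15, None, None, None, None, None, 28]
Inorder traversal: [1, 15, 28, 29, 30, 37, 39, 48]


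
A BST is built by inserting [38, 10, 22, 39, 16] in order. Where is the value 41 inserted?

Starting tree (level order): [38, 10, 39, None, 22, None, None, 16]
Insertion path: 38 -> 39
Result: insert 41 as right child of 39
Final tree (level order): [38, 10, 39, None, 22, None, 41, 16]


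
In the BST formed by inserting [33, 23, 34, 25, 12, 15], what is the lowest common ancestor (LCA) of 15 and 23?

Tree insertion order: [33, 23, 34, 25, 12, 15]
Tree (level-order array): [33, 23, 34, 12, 25, None, None, None, 15]
In a BST, the LCA of p=15, q=23 is the first node v on the
root-to-leaf path with p <= v <= q (go left if both < v, right if both > v).
Walk from root:
  at 33: both 15 and 23 < 33, go left
  at 23: 15 <= 23 <= 23, this is the LCA
LCA = 23


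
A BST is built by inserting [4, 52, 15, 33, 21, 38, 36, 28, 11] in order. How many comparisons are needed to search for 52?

Search path for 52: 4 -> 52
Found: True
Comparisons: 2


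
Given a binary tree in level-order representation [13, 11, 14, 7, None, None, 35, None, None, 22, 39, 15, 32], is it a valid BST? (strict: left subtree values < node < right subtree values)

Level-order array: [13, 11, 14, 7, None, None, 35, None, None, 22, 39, 15, 32]
Validate using subtree bounds (lo, hi): at each node, require lo < value < hi,
then recurse left with hi=value and right with lo=value.
Preorder trace (stopping at first violation):
  at node 13 with bounds (-inf, +inf): OK
  at node 11 with bounds (-inf, 13): OK
  at node 7 with bounds (-inf, 11): OK
  at node 14 with bounds (13, +inf): OK
  at node 35 with bounds (14, +inf): OK
  at node 22 with bounds (14, 35): OK
  at node 15 with bounds (14, 22): OK
  at node 32 with bounds (22, 35): OK
  at node 39 with bounds (35, +inf): OK
No violation found at any node.
Result: Valid BST


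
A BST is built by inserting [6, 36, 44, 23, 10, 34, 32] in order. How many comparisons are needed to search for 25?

Search path for 25: 6 -> 36 -> 23 -> 34 -> 32
Found: False
Comparisons: 5


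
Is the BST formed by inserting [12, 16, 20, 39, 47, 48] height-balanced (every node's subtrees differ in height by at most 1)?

Tree (level-order array): [12, None, 16, None, 20, None, 39, None, 47, None, 48]
Definition: a tree is height-balanced if, at every node, |h(left) - h(right)| <= 1 (empty subtree has height -1).
Bottom-up per-node check:
  node 48: h_left=-1, h_right=-1, diff=0 [OK], height=0
  node 47: h_left=-1, h_right=0, diff=1 [OK], height=1
  node 39: h_left=-1, h_right=1, diff=2 [FAIL (|-1-1|=2 > 1)], height=2
  node 20: h_left=-1, h_right=2, diff=3 [FAIL (|-1-2|=3 > 1)], height=3
  node 16: h_left=-1, h_right=3, diff=4 [FAIL (|-1-3|=4 > 1)], height=4
  node 12: h_left=-1, h_right=4, diff=5 [FAIL (|-1-4|=5 > 1)], height=5
Node 39 violates the condition: |-1 - 1| = 2 > 1.
Result: Not balanced


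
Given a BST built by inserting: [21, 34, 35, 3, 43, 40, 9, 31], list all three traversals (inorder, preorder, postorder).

Tree insertion order: [21, 34, 35, 3, 43, 40, 9, 31]
Tree (level-order array): [21, 3, 34, None, 9, 31, 35, None, None, None, None, None, 43, 40]
Inorder (L, root, R): [3, 9, 21, 31, 34, 35, 40, 43]
Preorder (root, L, R): [21, 3, 9, 34, 31, 35, 43, 40]
Postorder (L, R, root): [9, 3, 31, 40, 43, 35, 34, 21]


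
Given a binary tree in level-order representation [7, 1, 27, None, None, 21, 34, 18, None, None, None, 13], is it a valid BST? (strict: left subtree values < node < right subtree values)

Level-order array: [7, 1, 27, None, None, 21, 34, 18, None, None, None, 13]
Validate using subtree bounds (lo, hi): at each node, require lo < value < hi,
then recurse left with hi=value and right with lo=value.
Preorder trace (stopping at first violation):
  at node 7 with bounds (-inf, +inf): OK
  at node 1 with bounds (-inf, 7): OK
  at node 27 with bounds (7, +inf): OK
  at node 21 with bounds (7, 27): OK
  at node 18 with bounds (7, 21): OK
  at node 13 with bounds (7, 18): OK
  at node 34 with bounds (27, +inf): OK
No violation found at any node.
Result: Valid BST


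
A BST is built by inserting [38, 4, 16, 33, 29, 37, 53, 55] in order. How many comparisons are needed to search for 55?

Search path for 55: 38 -> 53 -> 55
Found: True
Comparisons: 3


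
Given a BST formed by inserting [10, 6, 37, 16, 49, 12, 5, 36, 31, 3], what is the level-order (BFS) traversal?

Tree insertion order: [10, 6, 37, 16, 49, 12, 5, 36, 31, 3]
Tree (level-order array): [10, 6, 37, 5, None, 16, 49, 3, None, 12, 36, None, None, None, None, None, None, 31]
BFS from the root, enqueuing left then right child of each popped node:
  queue [10] -> pop 10, enqueue [6, 37], visited so far: [10]
  queue [6, 37] -> pop 6, enqueue [5], visited so far: [10, 6]
  queue [37, 5] -> pop 37, enqueue [16, 49], visited so far: [10, 6, 37]
  queue [5, 16, 49] -> pop 5, enqueue [3], visited so far: [10, 6, 37, 5]
  queue [16, 49, 3] -> pop 16, enqueue [12, 36], visited so far: [10, 6, 37, 5, 16]
  queue [49, 3, 12, 36] -> pop 49, enqueue [none], visited so far: [10, 6, 37, 5, 16, 49]
  queue [3, 12, 36] -> pop 3, enqueue [none], visited so far: [10, 6, 37, 5, 16, 49, 3]
  queue [12, 36] -> pop 12, enqueue [none], visited so far: [10, 6, 37, 5, 16, 49, 3, 12]
  queue [36] -> pop 36, enqueue [31], visited so far: [10, 6, 37, 5, 16, 49, 3, 12, 36]
  queue [31] -> pop 31, enqueue [none], visited so far: [10, 6, 37, 5, 16, 49, 3, 12, 36, 31]
Result: [10, 6, 37, 5, 16, 49, 3, 12, 36, 31]


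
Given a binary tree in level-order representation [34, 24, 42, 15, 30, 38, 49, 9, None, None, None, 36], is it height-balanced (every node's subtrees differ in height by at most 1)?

Tree (level-order array): [34, 24, 42, 15, 30, 38, 49, 9, None, None, None, 36]
Definition: a tree is height-balanced if, at every node, |h(left) - h(right)| <= 1 (empty subtree has height -1).
Bottom-up per-node check:
  node 9: h_left=-1, h_right=-1, diff=0 [OK], height=0
  node 15: h_left=0, h_right=-1, diff=1 [OK], height=1
  node 30: h_left=-1, h_right=-1, diff=0 [OK], height=0
  node 24: h_left=1, h_right=0, diff=1 [OK], height=2
  node 36: h_left=-1, h_right=-1, diff=0 [OK], height=0
  node 38: h_left=0, h_right=-1, diff=1 [OK], height=1
  node 49: h_left=-1, h_right=-1, diff=0 [OK], height=0
  node 42: h_left=1, h_right=0, diff=1 [OK], height=2
  node 34: h_left=2, h_right=2, diff=0 [OK], height=3
All nodes satisfy the balance condition.
Result: Balanced


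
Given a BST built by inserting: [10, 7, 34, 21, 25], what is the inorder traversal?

Tree insertion order: [10, 7, 34, 21, 25]
Tree (level-order array): [10, 7, 34, None, None, 21, None, None, 25]
Inorder traversal: [7, 10, 21, 25, 34]


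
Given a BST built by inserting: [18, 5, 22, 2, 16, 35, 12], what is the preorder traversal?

Tree insertion order: [18, 5, 22, 2, 16, 35, 12]
Tree (level-order array): [18, 5, 22, 2, 16, None, 35, None, None, 12]
Preorder traversal: [18, 5, 2, 16, 12, 22, 35]


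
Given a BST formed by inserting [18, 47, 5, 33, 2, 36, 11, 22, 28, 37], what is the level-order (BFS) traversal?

Tree insertion order: [18, 47, 5, 33, 2, 36, 11, 22, 28, 37]
Tree (level-order array): [18, 5, 47, 2, 11, 33, None, None, None, None, None, 22, 36, None, 28, None, 37]
BFS from the root, enqueuing left then right child of each popped node:
  queue [18] -> pop 18, enqueue [5, 47], visited so far: [18]
  queue [5, 47] -> pop 5, enqueue [2, 11], visited so far: [18, 5]
  queue [47, 2, 11] -> pop 47, enqueue [33], visited so far: [18, 5, 47]
  queue [2, 11, 33] -> pop 2, enqueue [none], visited so far: [18, 5, 47, 2]
  queue [11, 33] -> pop 11, enqueue [none], visited so far: [18, 5, 47, 2, 11]
  queue [33] -> pop 33, enqueue [22, 36], visited so far: [18, 5, 47, 2, 11, 33]
  queue [22, 36] -> pop 22, enqueue [28], visited so far: [18, 5, 47, 2, 11, 33, 22]
  queue [36, 28] -> pop 36, enqueue [37], visited so far: [18, 5, 47, 2, 11, 33, 22, 36]
  queue [28, 37] -> pop 28, enqueue [none], visited so far: [18, 5, 47, 2, 11, 33, 22, 36, 28]
  queue [37] -> pop 37, enqueue [none], visited so far: [18, 5, 47, 2, 11, 33, 22, 36, 28, 37]
Result: [18, 5, 47, 2, 11, 33, 22, 36, 28, 37]


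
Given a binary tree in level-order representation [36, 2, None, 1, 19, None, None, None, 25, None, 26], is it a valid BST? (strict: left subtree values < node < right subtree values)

Level-order array: [36, 2, None, 1, 19, None, None, None, 25, None, 26]
Validate using subtree bounds (lo, hi): at each node, require lo < value < hi,
then recurse left with hi=value and right with lo=value.
Preorder trace (stopping at first violation):
  at node 36 with bounds (-inf, +inf): OK
  at node 2 with bounds (-inf, 36): OK
  at node 1 with bounds (-inf, 2): OK
  at node 19 with bounds (2, 36): OK
  at node 25 with bounds (19, 36): OK
  at node 26 with bounds (25, 36): OK
No violation found at any node.
Result: Valid BST


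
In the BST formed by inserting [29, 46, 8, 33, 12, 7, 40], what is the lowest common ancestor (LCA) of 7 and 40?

Tree insertion order: [29, 46, 8, 33, 12, 7, 40]
Tree (level-order array): [29, 8, 46, 7, 12, 33, None, None, None, None, None, None, 40]
In a BST, the LCA of p=7, q=40 is the first node v on the
root-to-leaf path with p <= v <= q (go left if both < v, right if both > v).
Walk from root:
  at 29: 7 <= 29 <= 40, this is the LCA
LCA = 29


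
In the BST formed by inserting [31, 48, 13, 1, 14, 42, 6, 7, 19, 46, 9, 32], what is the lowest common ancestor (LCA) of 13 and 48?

Tree insertion order: [31, 48, 13, 1, 14, 42, 6, 7, 19, 46, 9, 32]
Tree (level-order array): [31, 13, 48, 1, 14, 42, None, None, 6, None, 19, 32, 46, None, 7, None, None, None, None, None, None, None, 9]
In a BST, the LCA of p=13, q=48 is the first node v on the
root-to-leaf path with p <= v <= q (go left if both < v, right if both > v).
Walk from root:
  at 31: 13 <= 31 <= 48, this is the LCA
LCA = 31


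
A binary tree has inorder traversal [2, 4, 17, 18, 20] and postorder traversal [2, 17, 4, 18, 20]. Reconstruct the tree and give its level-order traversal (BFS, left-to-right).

Inorder:   [2, 4, 17, 18, 20]
Postorder: [2, 17, 4, 18, 20]
Algorithm: postorder visits root last, so walk postorder right-to-left;
each value is the root of the current inorder slice — split it at that
value, recurse on the right subtree first, then the left.
Recursive splits:
  root=20; inorder splits into left=[2, 4, 17, 18], right=[]
  root=18; inorder splits into left=[2, 4, 17], right=[]
  root=4; inorder splits into left=[2], right=[17]
  root=17; inorder splits into left=[], right=[]
  root=2; inorder splits into left=[], right=[]
Reconstructed level-order: [20, 18, 4, 2, 17]


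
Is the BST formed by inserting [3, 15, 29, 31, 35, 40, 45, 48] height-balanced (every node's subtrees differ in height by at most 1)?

Tree (level-order array): [3, None, 15, None, 29, None, 31, None, 35, None, 40, None, 45, None, 48]
Definition: a tree is height-balanced if, at every node, |h(left) - h(right)| <= 1 (empty subtree has height -1).
Bottom-up per-node check:
  node 48: h_left=-1, h_right=-1, diff=0 [OK], height=0
  node 45: h_left=-1, h_right=0, diff=1 [OK], height=1
  node 40: h_left=-1, h_right=1, diff=2 [FAIL (|-1-1|=2 > 1)], height=2
  node 35: h_left=-1, h_right=2, diff=3 [FAIL (|-1-2|=3 > 1)], height=3
  node 31: h_left=-1, h_right=3, diff=4 [FAIL (|-1-3|=4 > 1)], height=4
  node 29: h_left=-1, h_right=4, diff=5 [FAIL (|-1-4|=5 > 1)], height=5
  node 15: h_left=-1, h_right=5, diff=6 [FAIL (|-1-5|=6 > 1)], height=6
  node 3: h_left=-1, h_right=6, diff=7 [FAIL (|-1-6|=7 > 1)], height=7
Node 40 violates the condition: |-1 - 1| = 2 > 1.
Result: Not balanced


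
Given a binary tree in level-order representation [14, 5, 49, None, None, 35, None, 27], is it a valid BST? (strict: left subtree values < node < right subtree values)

Level-order array: [14, 5, 49, None, None, 35, None, 27]
Validate using subtree bounds (lo, hi): at each node, require lo < value < hi,
then recurse left with hi=value and right with lo=value.
Preorder trace (stopping at first violation):
  at node 14 with bounds (-inf, +inf): OK
  at node 5 with bounds (-inf, 14): OK
  at node 49 with bounds (14, +inf): OK
  at node 35 with bounds (14, 49): OK
  at node 27 with bounds (14, 35): OK
No violation found at any node.
Result: Valid BST


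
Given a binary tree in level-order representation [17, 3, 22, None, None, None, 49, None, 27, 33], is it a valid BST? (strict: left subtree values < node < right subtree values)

Level-order array: [17, 3, 22, None, None, None, 49, None, 27, 33]
Validate using subtree bounds (lo, hi): at each node, require lo < value < hi,
then recurse left with hi=value and right with lo=value.
Preorder trace (stopping at first violation):
  at node 17 with bounds (-inf, +inf): OK
  at node 3 with bounds (-inf, 17): OK
  at node 22 with bounds (17, +inf): OK
  at node 49 with bounds (22, +inf): OK
  at node 27 with bounds (49, +inf): VIOLATION
Node 27 violates its bound: not (49 < 27 < +inf).
Result: Not a valid BST


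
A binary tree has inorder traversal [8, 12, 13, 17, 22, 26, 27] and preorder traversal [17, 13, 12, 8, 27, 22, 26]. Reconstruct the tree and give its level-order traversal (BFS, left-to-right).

Inorder:  [8, 12, 13, 17, 22, 26, 27]
Preorder: [17, 13, 12, 8, 27, 22, 26]
Algorithm: preorder visits root first, so consume preorder in order;
for each root, split the current inorder slice at that value into
left-subtree inorder and right-subtree inorder, then recurse.
Recursive splits:
  root=17; inorder splits into left=[8, 12, 13], right=[22, 26, 27]
  root=13; inorder splits into left=[8, 12], right=[]
  root=12; inorder splits into left=[8], right=[]
  root=8; inorder splits into left=[], right=[]
  root=27; inorder splits into left=[22, 26], right=[]
  root=22; inorder splits into left=[], right=[26]
  root=26; inorder splits into left=[], right=[]
Reconstructed level-order: [17, 13, 27, 12, 22, 8, 26]


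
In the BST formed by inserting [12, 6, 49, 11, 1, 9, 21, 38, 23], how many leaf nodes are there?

Tree built from: [12, 6, 49, 11, 1, 9, 21, 38, 23]
Tree (level-order array): [12, 6, 49, 1, 11, 21, None, None, None, 9, None, None, 38, None, None, 23]
Rule: A leaf has 0 children.
Per-node child counts:
  node 12: 2 child(ren)
  node 6: 2 child(ren)
  node 1: 0 child(ren)
  node 11: 1 child(ren)
  node 9: 0 child(ren)
  node 49: 1 child(ren)
  node 21: 1 child(ren)
  node 38: 1 child(ren)
  node 23: 0 child(ren)
Matching nodes: [1, 9, 23]
Count of leaf nodes: 3


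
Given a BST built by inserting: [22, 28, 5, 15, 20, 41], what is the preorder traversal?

Tree insertion order: [22, 28, 5, 15, 20, 41]
Tree (level-order array): [22, 5, 28, None, 15, None, 41, None, 20]
Preorder traversal: [22, 5, 15, 20, 28, 41]


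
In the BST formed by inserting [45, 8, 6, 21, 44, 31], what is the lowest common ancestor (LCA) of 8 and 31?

Tree insertion order: [45, 8, 6, 21, 44, 31]
Tree (level-order array): [45, 8, None, 6, 21, None, None, None, 44, 31]
In a BST, the LCA of p=8, q=31 is the first node v on the
root-to-leaf path with p <= v <= q (go left if both < v, right if both > v).
Walk from root:
  at 45: both 8 and 31 < 45, go left
  at 8: 8 <= 8 <= 31, this is the LCA
LCA = 8


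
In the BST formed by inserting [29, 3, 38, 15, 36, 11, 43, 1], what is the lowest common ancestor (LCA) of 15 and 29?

Tree insertion order: [29, 3, 38, 15, 36, 11, 43, 1]
Tree (level-order array): [29, 3, 38, 1, 15, 36, 43, None, None, 11]
In a BST, the LCA of p=15, q=29 is the first node v on the
root-to-leaf path with p <= v <= q (go left if both < v, right if both > v).
Walk from root:
  at 29: 15 <= 29 <= 29, this is the LCA
LCA = 29


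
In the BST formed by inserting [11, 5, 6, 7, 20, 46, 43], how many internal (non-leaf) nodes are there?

Tree built from: [11, 5, 6, 7, 20, 46, 43]
Tree (level-order array): [11, 5, 20, None, 6, None, 46, None, 7, 43]
Rule: An internal node has at least one child.
Per-node child counts:
  node 11: 2 child(ren)
  node 5: 1 child(ren)
  node 6: 1 child(ren)
  node 7: 0 child(ren)
  node 20: 1 child(ren)
  node 46: 1 child(ren)
  node 43: 0 child(ren)
Matching nodes: [11, 5, 6, 20, 46]
Count of internal (non-leaf) nodes: 5
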